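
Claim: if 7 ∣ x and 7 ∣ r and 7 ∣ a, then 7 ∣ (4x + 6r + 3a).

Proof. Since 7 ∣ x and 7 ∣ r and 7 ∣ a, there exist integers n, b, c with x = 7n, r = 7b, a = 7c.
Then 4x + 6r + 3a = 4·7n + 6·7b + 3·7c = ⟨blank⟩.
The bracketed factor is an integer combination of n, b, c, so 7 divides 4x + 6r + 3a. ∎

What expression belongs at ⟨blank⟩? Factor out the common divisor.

7(6b + 3c + 4n)

Each term has a factor of 7: 4·7n + 6·7b + 3·7c = 7·(6b + 3c + 4n).
Since 6b + 3c + 4n is an integer, 7 ∣ (4x + 6r + 3a).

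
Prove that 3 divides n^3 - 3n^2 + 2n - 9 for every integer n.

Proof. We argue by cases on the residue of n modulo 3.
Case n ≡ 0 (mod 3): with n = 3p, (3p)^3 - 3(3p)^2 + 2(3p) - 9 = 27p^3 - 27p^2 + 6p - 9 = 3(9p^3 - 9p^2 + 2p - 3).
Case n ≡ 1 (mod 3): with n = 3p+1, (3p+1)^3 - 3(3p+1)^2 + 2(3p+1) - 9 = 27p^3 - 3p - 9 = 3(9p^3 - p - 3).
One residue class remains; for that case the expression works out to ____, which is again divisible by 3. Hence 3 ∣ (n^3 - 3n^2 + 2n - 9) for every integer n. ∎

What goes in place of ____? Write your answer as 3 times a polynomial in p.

Only n ≡ 2 (mod 3) is unaccounted for. Put n = 3p+2:
(3p+2)^3 - 3(3p+2)^2 + 2(3p+2) - 9 expands to 27p^3 + 27p^2 + 6p - 9,
and factoring out 3 leaves 3(9p^3 + 9p^2 + 2p - 3).

3(9p^3 + 9p^2 + 2p - 3)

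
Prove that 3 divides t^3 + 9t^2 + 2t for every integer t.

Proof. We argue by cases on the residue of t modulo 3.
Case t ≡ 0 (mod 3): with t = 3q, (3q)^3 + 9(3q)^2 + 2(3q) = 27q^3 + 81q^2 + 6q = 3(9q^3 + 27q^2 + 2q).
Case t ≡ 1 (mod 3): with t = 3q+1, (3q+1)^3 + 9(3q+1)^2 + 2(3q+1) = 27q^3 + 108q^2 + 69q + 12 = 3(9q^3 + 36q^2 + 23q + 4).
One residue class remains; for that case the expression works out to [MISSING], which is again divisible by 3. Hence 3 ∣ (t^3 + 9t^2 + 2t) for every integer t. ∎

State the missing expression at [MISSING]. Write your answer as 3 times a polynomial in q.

3(9q^3 + 45q^2 + 50q + 16)

Only t ≡ 2 (mod 3) is unaccounted for. Put t = 3q+2:
(3q+2)^3 + 9(3q+2)^2 + 2(3q+2) expands to 27q^3 + 135q^2 + 150q + 48,
and factoring out 3 leaves 3(9q^3 + 45q^2 + 50q + 16).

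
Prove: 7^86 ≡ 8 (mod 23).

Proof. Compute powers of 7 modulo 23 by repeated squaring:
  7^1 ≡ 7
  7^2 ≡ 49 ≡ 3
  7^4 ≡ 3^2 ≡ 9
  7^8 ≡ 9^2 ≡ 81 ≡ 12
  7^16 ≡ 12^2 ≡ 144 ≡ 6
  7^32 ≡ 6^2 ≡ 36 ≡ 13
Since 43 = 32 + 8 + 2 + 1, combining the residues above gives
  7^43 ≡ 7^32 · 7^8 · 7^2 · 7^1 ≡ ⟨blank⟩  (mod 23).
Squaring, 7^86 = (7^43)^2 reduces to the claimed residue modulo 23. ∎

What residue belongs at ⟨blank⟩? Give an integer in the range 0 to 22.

10

Multiply the listed residues: 13 · 12 · 3 · 7 = 156 → 468 → 3276.
Reducing modulo 23: 3276 = 142·23 + 10, so 7^43 ≡ 10.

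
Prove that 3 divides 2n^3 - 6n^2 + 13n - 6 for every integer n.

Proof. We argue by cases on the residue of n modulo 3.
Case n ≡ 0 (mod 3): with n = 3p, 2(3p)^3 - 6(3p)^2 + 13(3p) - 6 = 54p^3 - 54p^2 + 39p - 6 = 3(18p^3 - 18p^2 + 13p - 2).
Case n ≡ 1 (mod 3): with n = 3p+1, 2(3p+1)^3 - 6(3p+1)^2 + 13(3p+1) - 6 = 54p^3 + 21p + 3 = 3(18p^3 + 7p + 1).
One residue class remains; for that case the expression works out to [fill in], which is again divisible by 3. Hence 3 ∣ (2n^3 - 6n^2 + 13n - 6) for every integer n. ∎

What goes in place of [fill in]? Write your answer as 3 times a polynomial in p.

3(18p^3 + 18p^2 + 13p + 4)

Only n ≡ 2 (mod 3) is unaccounted for. Put n = 3p+2:
2(3p+2)^3 - 6(3p+2)^2 + 13(3p+2) - 6 expands to 54p^3 + 54p^2 + 39p + 12,
and factoring out 3 leaves 3(18p^3 + 18p^2 + 13p + 4).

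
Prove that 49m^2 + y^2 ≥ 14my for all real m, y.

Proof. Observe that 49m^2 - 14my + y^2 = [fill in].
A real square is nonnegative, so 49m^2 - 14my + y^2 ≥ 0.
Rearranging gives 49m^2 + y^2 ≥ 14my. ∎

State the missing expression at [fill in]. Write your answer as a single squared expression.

(7m - y)^2

The leading and trailing coefficients are 7^2 and 1^2, and 14 = 2·7·1, so the trinomial is (7m - y)^2.
Hence 49m^2 - 14my + y^2 ≥ 0.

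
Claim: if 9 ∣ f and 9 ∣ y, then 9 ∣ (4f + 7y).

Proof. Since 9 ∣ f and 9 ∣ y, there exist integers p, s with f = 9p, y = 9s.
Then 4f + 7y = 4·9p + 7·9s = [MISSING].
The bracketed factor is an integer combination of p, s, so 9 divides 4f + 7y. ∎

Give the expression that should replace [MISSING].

Pull the common 9 out of every term: 4·9p + 7·9s = 9(4p + 7s).
4p + 7s is an integer, which exhibits the divisibility.

9(4p + 7s)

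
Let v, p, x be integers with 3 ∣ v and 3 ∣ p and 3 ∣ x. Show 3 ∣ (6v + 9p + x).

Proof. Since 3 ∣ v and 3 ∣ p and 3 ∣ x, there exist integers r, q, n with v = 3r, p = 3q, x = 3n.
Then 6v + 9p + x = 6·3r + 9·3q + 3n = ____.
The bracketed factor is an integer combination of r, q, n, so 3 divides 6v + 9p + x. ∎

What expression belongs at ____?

3(n + 9q + 6r)

Each term has a factor of 3: 6·3r + 9·3q + 3n = 3·(n + 9q + 6r).
Since n + 9q + 6r is an integer, 3 ∣ (6v + 9p + x).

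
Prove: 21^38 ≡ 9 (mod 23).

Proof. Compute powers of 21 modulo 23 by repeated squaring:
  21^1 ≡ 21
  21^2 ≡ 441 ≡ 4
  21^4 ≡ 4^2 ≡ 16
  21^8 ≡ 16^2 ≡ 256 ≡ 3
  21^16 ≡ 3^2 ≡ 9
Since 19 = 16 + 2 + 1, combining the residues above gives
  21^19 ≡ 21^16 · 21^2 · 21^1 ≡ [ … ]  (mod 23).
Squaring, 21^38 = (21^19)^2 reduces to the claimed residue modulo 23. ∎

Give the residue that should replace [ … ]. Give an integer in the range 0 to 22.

21^16 · 21^2 · 21^1 ≡ 9 · 4 · 21 = 756.
756 mod 23 = 20, so 21^19 ≡ 20 (mod 23).

20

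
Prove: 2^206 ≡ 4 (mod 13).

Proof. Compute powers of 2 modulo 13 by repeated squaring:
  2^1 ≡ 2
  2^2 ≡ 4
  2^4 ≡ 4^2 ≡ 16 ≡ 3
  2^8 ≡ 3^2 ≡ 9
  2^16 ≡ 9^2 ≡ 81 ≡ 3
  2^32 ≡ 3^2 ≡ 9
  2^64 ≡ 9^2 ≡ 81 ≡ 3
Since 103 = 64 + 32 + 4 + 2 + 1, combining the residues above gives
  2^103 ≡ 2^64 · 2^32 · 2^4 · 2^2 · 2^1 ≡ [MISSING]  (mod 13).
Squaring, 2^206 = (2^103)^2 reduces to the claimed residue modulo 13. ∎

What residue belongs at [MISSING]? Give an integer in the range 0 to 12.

2^64 · 2^32 · 2^4 · 2^2 · 2^1 ≡ 3 · 9 · 3 · 4 · 2 = 648.
648 mod 13 = 11, so 2^103 ≡ 11 (mod 13).

11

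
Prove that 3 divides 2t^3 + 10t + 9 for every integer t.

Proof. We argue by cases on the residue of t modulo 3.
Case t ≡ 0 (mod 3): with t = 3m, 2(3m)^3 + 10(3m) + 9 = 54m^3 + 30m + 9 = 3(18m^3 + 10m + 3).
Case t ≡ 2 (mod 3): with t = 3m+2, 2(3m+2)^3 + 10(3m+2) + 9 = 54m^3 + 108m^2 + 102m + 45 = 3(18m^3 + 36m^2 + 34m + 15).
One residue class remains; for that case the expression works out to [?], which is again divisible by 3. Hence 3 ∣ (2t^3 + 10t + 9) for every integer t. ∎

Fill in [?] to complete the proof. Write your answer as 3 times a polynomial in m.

The residues treated are {0, 2}, so the missing case is t ≡ 1 (mod 3); write t = 3m+1.
Then 2(3m+1)^3 + 10(3m+1) + 9 = 54m^3 + 54m^2 + 48m + 21 = 3(18m^3 + 18m^2 + 16m + 7).

3(18m^3 + 18m^2 + 16m + 7)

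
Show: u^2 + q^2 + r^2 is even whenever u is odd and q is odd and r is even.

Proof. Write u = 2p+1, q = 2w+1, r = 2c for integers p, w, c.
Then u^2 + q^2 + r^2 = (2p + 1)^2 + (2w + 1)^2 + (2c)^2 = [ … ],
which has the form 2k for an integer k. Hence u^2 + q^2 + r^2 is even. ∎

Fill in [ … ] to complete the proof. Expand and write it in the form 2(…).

2(2c^2 + 2p^2 + 2p + 2w^2 + 2w + 1)

Expanding: (2p + 1)^2 + (2w + 1)^2 + (2c)^2 = 4c^2 + 4p^2 + 4p + 4w^2 + 4w + 2.
Every term is even; pulling out the factor of 2 gives 2(2c^2 + 2p^2 + 2p + 2w^2 + 2w + 1).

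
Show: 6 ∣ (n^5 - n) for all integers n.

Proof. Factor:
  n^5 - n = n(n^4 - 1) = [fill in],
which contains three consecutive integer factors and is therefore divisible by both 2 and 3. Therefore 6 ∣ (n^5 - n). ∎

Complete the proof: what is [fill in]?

(n - 1)n(n + 1)(n^2 + 1)

n^4 - 1 = (n^2 - 1)(n^2 + 1), and n^2 - 1 = (n-1)(n+1).
So n(n^4 - 1) = (n - 1)n(n + 1)(n^2 + 1).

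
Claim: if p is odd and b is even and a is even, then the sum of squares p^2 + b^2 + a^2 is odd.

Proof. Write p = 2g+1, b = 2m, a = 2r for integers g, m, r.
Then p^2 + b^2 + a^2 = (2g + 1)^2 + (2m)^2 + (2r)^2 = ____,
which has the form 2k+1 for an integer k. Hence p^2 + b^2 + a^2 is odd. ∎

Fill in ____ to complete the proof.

(2g + 1)^2 + (2m)^2 + (2r)^2 = 4g^2 + 4g + 4m^2 + 4r^2 + 1
= 2(2g^2 + 2g + 2m^2 + 2r^2) + 1.
Since 2g^2 + 2g + 2m^2 + 2r^2 is an integer, the sum of squares is of the form 2k+1 for an integer k.

2(2g^2 + 2g + 2m^2 + 2r^2) + 1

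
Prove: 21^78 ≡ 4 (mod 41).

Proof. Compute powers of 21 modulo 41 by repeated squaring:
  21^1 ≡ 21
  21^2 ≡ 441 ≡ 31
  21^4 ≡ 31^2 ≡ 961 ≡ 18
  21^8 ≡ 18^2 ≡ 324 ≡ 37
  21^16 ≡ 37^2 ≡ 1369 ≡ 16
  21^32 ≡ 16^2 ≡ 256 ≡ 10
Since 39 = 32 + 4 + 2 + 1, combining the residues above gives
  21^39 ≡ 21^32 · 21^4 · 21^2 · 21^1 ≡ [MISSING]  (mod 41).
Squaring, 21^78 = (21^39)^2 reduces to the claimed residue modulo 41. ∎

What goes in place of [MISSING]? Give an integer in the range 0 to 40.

Multiply the listed residues: 10 · 18 · 31 · 21 = 180 → 5580 → 117180.
Reducing modulo 41: 117180 = 2858·41 + 2, so 21^39 ≡ 2.

2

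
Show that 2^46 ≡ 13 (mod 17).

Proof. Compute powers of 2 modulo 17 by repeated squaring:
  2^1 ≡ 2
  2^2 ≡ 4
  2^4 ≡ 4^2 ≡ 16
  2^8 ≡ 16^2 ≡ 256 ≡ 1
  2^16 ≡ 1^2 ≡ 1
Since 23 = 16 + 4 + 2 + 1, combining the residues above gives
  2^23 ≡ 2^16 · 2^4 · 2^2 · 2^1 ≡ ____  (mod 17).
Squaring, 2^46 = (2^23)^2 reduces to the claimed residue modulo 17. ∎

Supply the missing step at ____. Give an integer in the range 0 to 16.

Multiply the listed residues: 1 · 16 · 4 · 2 = 16 → 64 → 128.
Reducing modulo 17: 128 = 7·17 + 9, so 2^23 ≡ 9.

9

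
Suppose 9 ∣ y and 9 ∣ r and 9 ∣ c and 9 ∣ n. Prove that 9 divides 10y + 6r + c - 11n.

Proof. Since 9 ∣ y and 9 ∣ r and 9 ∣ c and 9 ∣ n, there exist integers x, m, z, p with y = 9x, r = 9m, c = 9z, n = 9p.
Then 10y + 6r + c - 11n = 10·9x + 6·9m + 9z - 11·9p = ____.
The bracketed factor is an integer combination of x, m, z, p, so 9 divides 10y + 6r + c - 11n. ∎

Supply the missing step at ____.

9(6m - 11p + 10x + z)

Pull the common 9 out of every term: 10·9x + 6·9m + 9z - 11·9p = 9(6m - 11p + 10x + z).
6m - 11p + 10x + z is an integer, which exhibits the divisibility.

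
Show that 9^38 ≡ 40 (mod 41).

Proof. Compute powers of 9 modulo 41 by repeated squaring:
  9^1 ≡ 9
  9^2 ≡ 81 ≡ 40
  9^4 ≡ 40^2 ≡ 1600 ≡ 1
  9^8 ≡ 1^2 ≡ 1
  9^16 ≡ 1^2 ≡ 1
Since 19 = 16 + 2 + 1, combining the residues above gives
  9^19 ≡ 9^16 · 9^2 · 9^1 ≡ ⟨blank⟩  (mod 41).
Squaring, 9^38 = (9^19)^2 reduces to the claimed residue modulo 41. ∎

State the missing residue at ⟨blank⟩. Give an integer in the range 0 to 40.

Multiply the listed residues: 1 · 40 · 9 = 40 → 360.
Reducing modulo 41: 360 = 8·41 + 32, so 9^19 ≡ 32.

32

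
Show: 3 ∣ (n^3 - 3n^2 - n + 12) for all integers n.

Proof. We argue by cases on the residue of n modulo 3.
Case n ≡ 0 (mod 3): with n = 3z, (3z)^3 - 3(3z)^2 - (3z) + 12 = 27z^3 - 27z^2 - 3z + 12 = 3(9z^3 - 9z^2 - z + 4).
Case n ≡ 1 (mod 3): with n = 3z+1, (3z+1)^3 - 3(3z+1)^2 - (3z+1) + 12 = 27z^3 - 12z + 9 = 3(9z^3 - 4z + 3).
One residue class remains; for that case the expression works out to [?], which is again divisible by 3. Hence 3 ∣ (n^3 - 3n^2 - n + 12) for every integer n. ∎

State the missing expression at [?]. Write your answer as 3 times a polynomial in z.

3(9z^3 + 9z^2 - z + 2)

The residues treated are {0, 1}, so the missing case is n ≡ 2 (mod 3); write n = 3z+2.
Then (3z+2)^3 - 3(3z+2)^2 - (3z+2) + 12 = 27z^3 + 27z^2 - 3z + 6 = 3(9z^3 + 9z^2 - z + 2).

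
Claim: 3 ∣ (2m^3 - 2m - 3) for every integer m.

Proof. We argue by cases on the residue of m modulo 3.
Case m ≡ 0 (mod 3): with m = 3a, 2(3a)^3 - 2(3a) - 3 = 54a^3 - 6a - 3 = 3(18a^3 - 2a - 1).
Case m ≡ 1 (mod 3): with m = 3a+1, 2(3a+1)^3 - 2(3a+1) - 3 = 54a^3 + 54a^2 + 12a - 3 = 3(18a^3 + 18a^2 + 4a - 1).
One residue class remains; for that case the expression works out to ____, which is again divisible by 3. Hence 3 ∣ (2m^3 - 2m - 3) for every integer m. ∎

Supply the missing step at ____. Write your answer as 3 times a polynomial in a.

3(18a^3 + 36a^2 + 22a + 3)

The residues treated are {0, 1}, so the missing case is m ≡ 2 (mod 3); write m = 3a+2.
Then 2(3a+2)^3 - 2(3a+2) - 3 = 54a^3 + 108a^2 + 66a + 9 = 3(18a^3 + 36a^2 + 22a + 3).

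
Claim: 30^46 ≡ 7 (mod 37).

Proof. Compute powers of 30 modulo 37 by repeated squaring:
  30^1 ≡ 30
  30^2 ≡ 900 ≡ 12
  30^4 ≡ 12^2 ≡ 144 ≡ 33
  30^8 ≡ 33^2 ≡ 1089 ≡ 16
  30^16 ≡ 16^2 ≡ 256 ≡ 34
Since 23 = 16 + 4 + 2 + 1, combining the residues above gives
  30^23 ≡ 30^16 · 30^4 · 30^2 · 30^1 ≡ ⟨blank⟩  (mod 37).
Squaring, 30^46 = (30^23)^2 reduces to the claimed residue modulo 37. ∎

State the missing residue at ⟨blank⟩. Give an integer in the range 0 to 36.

28

30^16 · 30^4 · 30^2 · 30^1 ≡ 34 · 33 · 12 · 30 = 403920.
403920 mod 37 = 28, so 30^23 ≡ 28 (mod 37).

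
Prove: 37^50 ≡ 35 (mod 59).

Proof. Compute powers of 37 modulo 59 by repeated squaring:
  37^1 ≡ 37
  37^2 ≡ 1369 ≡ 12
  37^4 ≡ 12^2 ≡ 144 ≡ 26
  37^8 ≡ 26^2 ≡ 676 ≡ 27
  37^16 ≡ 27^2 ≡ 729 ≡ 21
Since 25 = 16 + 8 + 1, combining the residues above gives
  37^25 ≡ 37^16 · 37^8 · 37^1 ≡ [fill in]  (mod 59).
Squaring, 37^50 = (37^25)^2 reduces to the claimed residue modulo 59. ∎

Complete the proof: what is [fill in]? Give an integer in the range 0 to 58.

37^16 · 37^8 · 37^1 ≡ 21 · 27 · 37 = 20979.
20979 mod 59 = 34, so 37^25 ≡ 34 (mod 59).

34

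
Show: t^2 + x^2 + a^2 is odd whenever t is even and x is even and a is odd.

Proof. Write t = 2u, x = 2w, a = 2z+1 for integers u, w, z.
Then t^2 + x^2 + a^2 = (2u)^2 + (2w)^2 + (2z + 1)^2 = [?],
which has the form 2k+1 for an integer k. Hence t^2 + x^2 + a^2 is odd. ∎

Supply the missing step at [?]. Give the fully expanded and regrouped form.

2(2u^2 + 2w^2 + 2z^2 + 2z) + 1

Expanding: (2u)^2 + (2w)^2 + (2z + 1)^2 = 4u^2 + 4w^2 + 4z^2 + 4z + 1.
Every term except the constant is even, so this is 2(2u^2 + 2w^2 + 2z^2 + 2z) + 1,
and 2u^2 + 2w^2 + 2z^2 + 2z ∈ ℤ gives the required form.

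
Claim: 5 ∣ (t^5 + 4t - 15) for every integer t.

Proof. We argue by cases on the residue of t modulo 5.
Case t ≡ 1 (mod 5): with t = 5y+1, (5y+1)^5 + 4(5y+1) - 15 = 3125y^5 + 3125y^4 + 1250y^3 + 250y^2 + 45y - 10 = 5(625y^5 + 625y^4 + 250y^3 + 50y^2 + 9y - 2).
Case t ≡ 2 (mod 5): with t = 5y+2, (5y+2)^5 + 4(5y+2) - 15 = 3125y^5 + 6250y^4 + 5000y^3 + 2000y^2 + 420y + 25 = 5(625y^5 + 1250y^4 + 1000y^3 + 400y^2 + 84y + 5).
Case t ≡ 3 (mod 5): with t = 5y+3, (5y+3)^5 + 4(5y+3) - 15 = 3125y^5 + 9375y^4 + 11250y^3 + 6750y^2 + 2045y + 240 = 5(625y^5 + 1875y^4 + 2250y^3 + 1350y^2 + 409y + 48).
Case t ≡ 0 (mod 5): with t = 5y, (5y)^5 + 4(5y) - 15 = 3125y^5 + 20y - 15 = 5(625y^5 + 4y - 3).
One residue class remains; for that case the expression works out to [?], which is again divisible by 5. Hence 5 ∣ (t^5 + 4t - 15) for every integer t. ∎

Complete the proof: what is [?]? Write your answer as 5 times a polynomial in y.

Only t ≡ 4 (mod 5) is unaccounted for. Put t = 5y+4:
(5y+4)^5 + 4(5y+4) - 15 expands to 3125y^5 + 12500y^4 + 20000y^3 + 16000y^2 + 6420y + 1025,
and factoring out 5 leaves 5(625y^5 + 2500y^4 + 4000y^3 + 3200y^2 + 1284y + 205).

5(625y^5 + 2500y^4 + 4000y^3 + 3200y^2 + 1284y + 205)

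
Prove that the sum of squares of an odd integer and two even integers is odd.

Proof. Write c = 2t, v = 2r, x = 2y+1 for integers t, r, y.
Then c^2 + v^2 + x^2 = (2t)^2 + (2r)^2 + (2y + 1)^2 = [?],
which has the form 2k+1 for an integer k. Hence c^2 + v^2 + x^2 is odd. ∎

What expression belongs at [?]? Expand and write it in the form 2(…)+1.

(2t)^2 + (2r)^2 + (2y + 1)^2 = 4r^2 + 4t^2 + 4y^2 + 4y + 1
= 2(2r^2 + 2t^2 + 2y^2 + 2y) + 1.
Since 2r^2 + 2t^2 + 2y^2 + 2y is an integer, the sum of squares is of the form 2k+1 for an integer k.

2(2r^2 + 2t^2 + 2y^2 + 2y) + 1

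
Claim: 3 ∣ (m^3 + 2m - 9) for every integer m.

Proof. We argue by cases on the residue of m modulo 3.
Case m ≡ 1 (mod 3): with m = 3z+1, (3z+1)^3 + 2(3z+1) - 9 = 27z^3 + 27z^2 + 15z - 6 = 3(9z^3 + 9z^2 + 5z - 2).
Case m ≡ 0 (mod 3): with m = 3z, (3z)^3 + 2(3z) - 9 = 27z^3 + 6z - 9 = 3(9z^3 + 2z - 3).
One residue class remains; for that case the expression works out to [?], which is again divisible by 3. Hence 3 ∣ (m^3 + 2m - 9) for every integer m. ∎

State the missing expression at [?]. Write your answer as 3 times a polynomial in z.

The residues treated are {1, 0}, so the missing case is m ≡ 2 (mod 3); write m = 3z+2.
Then (3z+2)^3 + 2(3z+2) - 9 = 27z^3 + 54z^2 + 42z + 3 = 3(9z^3 + 18z^2 + 14z + 1).

3(9z^3 + 18z^2 + 14z + 1)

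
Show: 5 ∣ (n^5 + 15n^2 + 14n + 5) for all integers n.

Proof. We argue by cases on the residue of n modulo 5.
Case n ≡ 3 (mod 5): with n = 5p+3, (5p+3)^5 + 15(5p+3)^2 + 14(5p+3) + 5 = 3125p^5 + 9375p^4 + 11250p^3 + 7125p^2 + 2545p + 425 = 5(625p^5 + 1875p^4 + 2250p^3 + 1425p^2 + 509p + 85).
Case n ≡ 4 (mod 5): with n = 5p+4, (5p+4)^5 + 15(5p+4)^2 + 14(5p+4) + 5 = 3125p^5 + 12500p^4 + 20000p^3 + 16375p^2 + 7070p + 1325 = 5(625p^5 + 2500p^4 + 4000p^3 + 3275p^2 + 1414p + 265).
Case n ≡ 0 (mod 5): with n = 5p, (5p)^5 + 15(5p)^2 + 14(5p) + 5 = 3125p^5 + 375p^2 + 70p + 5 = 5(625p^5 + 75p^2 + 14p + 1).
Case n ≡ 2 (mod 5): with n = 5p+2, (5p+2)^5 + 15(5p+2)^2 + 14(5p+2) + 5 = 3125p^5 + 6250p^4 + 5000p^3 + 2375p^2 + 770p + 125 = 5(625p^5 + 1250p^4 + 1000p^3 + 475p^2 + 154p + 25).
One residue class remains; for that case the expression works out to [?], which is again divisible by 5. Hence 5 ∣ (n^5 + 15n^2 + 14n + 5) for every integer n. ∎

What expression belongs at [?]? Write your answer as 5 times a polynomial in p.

5(625p^5 + 625p^4 + 250p^3 + 125p^2 + 49p + 7)

The residues treated are {3, 4, 0, 2}, so the missing case is n ≡ 1 (mod 5); write n = 5p+1.
Then (5p+1)^5 + 15(5p+1)^2 + 14(5p+1) + 5 = 3125p^5 + 3125p^4 + 1250p^3 + 625p^2 + 245p + 35 = 5(625p^5 + 625p^4 + 250p^3 + 125p^2 + 49p + 7).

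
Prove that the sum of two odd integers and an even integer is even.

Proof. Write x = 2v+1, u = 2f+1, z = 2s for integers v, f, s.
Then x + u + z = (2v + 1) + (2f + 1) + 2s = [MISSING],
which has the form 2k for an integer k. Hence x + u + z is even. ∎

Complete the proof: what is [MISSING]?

(2v + 1) + (2f + 1) + 2s = 2f + 2s + 2v + 2
= 2(f + s + v + 1).
Since f + s + v + 1 is an integer, the sum is of the form 2k for an integer k.

2(f + s + v + 1)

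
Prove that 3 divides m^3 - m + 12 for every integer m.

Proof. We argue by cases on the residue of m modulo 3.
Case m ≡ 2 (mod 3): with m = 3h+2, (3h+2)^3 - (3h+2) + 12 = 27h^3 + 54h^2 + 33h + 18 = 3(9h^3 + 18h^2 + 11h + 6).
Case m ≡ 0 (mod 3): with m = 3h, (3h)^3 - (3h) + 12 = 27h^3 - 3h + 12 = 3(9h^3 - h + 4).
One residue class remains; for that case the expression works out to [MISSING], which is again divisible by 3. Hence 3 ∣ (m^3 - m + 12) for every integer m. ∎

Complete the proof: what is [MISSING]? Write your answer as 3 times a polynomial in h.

Only m ≡ 1 (mod 3) is unaccounted for. Put m = 3h+1:
(3h+1)^3 - (3h+1) + 12 expands to 27h^3 + 27h^2 + 6h + 12,
and factoring out 3 leaves 3(9h^3 + 9h^2 + 2h + 4).

3(9h^3 + 9h^2 + 2h + 4)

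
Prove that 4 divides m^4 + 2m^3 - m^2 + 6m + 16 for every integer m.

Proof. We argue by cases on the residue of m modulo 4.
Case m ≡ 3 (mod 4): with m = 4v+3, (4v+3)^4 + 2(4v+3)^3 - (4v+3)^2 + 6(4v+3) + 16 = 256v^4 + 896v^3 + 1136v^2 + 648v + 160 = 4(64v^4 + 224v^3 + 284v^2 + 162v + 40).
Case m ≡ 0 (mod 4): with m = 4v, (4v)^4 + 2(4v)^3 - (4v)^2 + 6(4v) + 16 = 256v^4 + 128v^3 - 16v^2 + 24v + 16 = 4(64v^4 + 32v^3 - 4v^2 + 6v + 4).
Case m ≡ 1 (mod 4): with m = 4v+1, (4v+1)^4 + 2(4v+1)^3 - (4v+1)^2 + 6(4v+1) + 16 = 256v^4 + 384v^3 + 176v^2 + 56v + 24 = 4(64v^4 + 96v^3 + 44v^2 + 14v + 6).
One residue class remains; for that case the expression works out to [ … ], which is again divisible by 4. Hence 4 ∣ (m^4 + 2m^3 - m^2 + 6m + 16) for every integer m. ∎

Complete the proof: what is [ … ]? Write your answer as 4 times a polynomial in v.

4(64v^4 + 160v^3 + 140v^2 + 58v + 14)

The residues treated are {3, 0, 1}, so the missing case is m ≡ 2 (mod 4); write m = 4v+2.
Then (4v+2)^4 + 2(4v+2)^3 - (4v+2)^2 + 6(4v+2) + 16 = 256v^4 + 640v^3 + 560v^2 + 232v + 56 = 4(64v^4 + 160v^3 + 140v^2 + 58v + 14).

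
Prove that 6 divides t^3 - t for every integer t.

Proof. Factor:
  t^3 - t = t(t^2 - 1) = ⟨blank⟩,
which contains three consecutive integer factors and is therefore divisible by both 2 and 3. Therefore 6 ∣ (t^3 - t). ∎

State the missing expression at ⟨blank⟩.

t(t^2 - 1) = t(t - 1)(t + 1) = (t - 1)t(t + 1).
These three factors are consecutive integers, so their product is divisible by 6.

(t - 1)t(t + 1)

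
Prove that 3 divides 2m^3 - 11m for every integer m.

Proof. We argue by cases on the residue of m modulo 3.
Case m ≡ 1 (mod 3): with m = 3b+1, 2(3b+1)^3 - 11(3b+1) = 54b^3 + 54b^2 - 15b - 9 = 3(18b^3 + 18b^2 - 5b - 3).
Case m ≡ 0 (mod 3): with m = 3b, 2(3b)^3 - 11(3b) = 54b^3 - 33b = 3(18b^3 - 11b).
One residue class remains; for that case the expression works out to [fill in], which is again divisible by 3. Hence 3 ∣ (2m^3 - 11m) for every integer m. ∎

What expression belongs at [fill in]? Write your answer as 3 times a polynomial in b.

3(18b^3 + 36b^2 + 13b - 2)

The residues treated are {1, 0}, so the missing case is m ≡ 2 (mod 3); write m = 3b+2.
Then 2(3b+2)^3 - 11(3b+2) = 54b^3 + 108b^2 + 39b - 6 = 3(18b^3 + 36b^2 + 13b - 2).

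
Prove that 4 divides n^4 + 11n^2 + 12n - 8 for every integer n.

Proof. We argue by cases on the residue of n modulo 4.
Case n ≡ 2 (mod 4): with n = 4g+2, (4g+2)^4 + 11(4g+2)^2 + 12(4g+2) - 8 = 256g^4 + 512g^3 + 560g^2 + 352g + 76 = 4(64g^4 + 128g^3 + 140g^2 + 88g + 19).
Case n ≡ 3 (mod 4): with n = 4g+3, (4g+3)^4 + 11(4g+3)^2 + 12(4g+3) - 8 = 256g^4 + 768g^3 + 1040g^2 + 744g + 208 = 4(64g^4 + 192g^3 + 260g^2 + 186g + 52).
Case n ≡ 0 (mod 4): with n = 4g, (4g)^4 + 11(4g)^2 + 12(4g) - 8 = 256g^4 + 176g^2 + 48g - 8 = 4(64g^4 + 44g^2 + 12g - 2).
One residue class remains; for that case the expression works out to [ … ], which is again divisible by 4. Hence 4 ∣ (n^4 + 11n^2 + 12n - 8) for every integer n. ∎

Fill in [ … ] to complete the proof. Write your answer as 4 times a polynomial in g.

4(64g^4 + 64g^3 + 68g^2 + 38g + 4)

The residues treated are {2, 3, 0}, so the missing case is n ≡ 1 (mod 4); write n = 4g+1.
Then (4g+1)^4 + 11(4g+1)^2 + 12(4g+1) - 8 = 256g^4 + 256g^3 + 272g^2 + 152g + 16 = 4(64g^4 + 64g^3 + 68g^2 + 38g + 4).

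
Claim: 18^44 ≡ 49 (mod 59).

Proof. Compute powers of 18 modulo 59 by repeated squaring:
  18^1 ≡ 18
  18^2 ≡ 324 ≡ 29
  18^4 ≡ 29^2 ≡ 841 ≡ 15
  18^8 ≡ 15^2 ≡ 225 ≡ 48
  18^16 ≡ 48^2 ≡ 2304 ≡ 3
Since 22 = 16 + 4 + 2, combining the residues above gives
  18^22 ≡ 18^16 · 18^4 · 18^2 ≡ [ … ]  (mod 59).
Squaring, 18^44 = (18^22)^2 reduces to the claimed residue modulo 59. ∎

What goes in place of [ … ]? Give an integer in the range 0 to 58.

7

18^16 · 18^4 · 18^2 ≡ 3 · 15 · 29 = 1305.
1305 mod 59 = 7, so 18^22 ≡ 7 (mod 59).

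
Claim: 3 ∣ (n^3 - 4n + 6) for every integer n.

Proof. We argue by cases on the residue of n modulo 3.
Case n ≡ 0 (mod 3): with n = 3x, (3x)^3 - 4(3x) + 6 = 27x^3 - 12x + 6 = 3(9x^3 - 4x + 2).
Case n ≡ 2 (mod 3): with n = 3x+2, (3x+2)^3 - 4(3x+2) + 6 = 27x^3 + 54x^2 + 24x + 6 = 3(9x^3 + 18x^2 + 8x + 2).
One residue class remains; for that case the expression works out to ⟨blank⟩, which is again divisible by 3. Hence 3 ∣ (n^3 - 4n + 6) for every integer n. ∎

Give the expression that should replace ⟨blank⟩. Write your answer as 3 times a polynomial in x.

Only n ≡ 1 (mod 3) is unaccounted for. Put n = 3x+1:
(3x+1)^3 - 4(3x+1) + 6 expands to 27x^3 + 27x^2 - 3x + 3,
and factoring out 3 leaves 3(9x^3 + 9x^2 - x + 1).

3(9x^3 + 9x^2 - x + 1)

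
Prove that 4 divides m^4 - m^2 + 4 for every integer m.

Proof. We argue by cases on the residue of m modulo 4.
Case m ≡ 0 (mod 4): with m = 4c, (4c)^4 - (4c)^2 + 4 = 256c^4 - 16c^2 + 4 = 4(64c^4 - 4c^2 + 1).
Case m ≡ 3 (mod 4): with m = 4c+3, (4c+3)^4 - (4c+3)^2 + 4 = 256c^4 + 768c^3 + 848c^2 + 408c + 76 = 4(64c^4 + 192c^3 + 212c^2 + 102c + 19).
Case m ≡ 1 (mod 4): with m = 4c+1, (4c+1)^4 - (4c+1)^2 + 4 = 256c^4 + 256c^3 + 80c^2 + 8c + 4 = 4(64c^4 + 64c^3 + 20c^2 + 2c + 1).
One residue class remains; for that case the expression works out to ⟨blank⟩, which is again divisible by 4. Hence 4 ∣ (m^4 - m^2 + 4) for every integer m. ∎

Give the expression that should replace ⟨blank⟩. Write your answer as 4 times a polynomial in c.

4(64c^4 + 128c^3 + 92c^2 + 28c + 4)

The residues treated are {0, 3, 1}, so the missing case is m ≡ 2 (mod 4); write m = 4c+2.
Then (4c+2)^4 - (4c+2)^2 + 4 = 256c^4 + 512c^3 + 368c^2 + 112c + 16 = 4(64c^4 + 128c^3 + 92c^2 + 28c + 4).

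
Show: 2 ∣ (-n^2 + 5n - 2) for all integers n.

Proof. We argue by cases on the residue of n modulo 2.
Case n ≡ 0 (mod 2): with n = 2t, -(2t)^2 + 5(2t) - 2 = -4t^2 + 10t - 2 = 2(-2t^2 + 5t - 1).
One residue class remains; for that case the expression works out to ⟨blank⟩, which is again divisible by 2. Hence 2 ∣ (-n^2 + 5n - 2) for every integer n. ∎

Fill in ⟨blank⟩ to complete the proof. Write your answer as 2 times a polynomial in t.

2(-2t^2 + 3t + 1)

The residues treated are {0}, so the missing case is n ≡ 1 (mod 2); write n = 2t+1.
Then -(2t+1)^2 + 5(2t+1) - 2 = -4t^2 + 6t + 2 = 2(-2t^2 + 3t + 1).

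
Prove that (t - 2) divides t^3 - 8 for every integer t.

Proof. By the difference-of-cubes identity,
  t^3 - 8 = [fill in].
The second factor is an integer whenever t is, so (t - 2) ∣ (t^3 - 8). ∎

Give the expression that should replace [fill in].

(t - 2)(t^2 + 2t + 4)

a^3 - b^3 = (a - b)(a^2 + ab + b^2). With a = t, b = 2:
t^3 - 8 = (t - 2)(t^2 + 2t + 4).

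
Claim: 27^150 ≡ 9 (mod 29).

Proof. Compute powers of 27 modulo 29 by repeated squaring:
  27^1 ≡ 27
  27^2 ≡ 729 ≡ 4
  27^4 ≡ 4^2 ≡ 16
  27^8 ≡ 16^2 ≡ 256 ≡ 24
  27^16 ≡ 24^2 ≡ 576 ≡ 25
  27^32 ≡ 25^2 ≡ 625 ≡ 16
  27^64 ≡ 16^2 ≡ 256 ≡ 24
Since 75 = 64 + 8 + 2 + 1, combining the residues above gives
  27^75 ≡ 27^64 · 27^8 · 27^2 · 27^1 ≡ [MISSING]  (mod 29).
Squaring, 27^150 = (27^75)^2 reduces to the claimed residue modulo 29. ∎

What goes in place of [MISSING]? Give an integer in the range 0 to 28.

3

Multiply the listed residues: 24 · 24 · 4 · 27 = 576 → 2304 → 62208.
Reducing modulo 29: 62208 = 2145·29 + 3, so 27^75 ≡ 3.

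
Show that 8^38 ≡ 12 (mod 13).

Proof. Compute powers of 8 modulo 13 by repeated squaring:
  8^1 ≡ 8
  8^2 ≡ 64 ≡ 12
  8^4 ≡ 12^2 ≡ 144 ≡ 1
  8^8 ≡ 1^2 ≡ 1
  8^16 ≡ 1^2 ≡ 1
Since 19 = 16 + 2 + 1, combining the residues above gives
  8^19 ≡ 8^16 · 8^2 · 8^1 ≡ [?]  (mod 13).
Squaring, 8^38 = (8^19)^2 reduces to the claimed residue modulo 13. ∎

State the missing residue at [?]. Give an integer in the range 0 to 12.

5

Multiply the listed residues: 1 · 12 · 8 = 12 → 96.
Reducing modulo 13: 96 = 7·13 + 5, so 8^19 ≡ 5.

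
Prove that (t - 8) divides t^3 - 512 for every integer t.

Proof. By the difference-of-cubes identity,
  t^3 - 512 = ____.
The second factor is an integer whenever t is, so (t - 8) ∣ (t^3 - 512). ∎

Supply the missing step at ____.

a^3 - b^3 = (a - b)(a^2 + ab + b^2). With a = t, b = 8:
t^3 - 512 = (t - 8)(t^2 + 8t + 64).

(t - 8)(t^2 + 8t + 64)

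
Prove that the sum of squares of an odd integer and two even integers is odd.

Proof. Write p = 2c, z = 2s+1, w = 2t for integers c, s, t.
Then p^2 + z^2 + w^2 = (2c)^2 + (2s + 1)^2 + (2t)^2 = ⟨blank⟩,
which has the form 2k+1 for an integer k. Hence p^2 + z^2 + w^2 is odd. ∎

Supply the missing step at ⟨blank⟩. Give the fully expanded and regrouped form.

(2c)^2 + (2s + 1)^2 + (2t)^2 = 4c^2 + 4s^2 + 4s + 4t^2 + 1
= 2(2c^2 + 2s^2 + 2s + 2t^2) + 1.
Since 2c^2 + 2s^2 + 2s + 2t^2 is an integer, the sum of squares is of the form 2k+1 for an integer k.

2(2c^2 + 2s^2 + 2s + 2t^2) + 1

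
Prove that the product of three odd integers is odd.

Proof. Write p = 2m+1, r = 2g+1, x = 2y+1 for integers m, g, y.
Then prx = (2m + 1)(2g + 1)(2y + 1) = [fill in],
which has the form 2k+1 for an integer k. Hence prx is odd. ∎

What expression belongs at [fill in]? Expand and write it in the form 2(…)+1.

(2m + 1)(2g + 1)(2y + 1) = 8gmy + 4gm + 4gy + 2g + 4my + 2m + 2y + 1
= 2(4gmy + 2gm + 2gy + g + 2my + m + y) + 1.
Since 4gmy + 2gm + 2gy + g + 2my + m + y is an integer, the product is of the form 2k+1 for an integer k.

2(4gmy + 2gm + 2gy + g + 2my + m + y) + 1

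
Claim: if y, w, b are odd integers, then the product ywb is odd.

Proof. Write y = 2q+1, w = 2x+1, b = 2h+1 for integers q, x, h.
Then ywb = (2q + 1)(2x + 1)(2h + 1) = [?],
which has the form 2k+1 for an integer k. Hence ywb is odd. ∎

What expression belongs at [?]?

2(4hqx + 2hq + 2hx + h + 2qx + q + x) + 1

Expanding: (2q + 1)(2x + 1)(2h + 1) = 8hqx + 4hq + 4hx + 2h + 4qx + 2q + 2x + 1.
Every term except the constant is even, so this is 2(4hqx + 2hq + 2hx + h + 2qx + q + x) + 1,
and 4hqx + 2hq + 2hx + h + 2qx + q + x ∈ ℤ gives the required form.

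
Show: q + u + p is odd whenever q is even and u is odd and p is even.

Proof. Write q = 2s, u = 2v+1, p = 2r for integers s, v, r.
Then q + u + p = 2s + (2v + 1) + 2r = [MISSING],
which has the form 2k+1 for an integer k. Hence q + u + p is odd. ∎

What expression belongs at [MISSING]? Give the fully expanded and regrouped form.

2s + (2v + 1) + 2r = 2r + 2s + 2v + 1
= 2(r + s + v) + 1.
Since r + s + v is an integer, the sum is of the form 2k+1 for an integer k.

2(r + s + v) + 1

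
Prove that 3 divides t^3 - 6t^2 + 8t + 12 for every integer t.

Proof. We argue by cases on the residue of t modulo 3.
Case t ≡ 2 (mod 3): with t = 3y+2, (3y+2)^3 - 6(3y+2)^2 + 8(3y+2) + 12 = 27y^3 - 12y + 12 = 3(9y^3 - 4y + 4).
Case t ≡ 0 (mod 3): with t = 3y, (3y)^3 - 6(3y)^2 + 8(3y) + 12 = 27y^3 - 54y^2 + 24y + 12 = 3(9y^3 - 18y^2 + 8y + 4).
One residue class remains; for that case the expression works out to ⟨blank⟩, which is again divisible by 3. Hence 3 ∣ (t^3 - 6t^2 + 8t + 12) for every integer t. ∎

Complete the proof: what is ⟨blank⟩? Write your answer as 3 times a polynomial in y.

3(9y^3 - 9y^2 - y + 5)

The residues treated are {2, 0}, so the missing case is t ≡ 1 (mod 3); write t = 3y+1.
Then (3y+1)^3 - 6(3y+1)^2 + 8(3y+1) + 12 = 27y^3 - 27y^2 - 3y + 15 = 3(9y^3 - 9y^2 - y + 5).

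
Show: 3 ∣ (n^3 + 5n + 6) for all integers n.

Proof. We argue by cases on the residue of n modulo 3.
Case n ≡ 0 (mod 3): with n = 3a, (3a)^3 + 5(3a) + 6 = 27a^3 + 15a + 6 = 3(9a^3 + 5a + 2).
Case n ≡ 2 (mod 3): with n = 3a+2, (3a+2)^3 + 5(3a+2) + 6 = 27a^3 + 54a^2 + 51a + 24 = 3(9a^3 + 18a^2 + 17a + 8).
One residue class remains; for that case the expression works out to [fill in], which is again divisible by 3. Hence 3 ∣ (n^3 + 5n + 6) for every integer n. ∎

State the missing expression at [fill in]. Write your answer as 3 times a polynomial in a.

3(9a^3 + 9a^2 + 8a + 4)

Only n ≡ 1 (mod 3) is unaccounted for. Put n = 3a+1:
(3a+1)^3 + 5(3a+1) + 6 expands to 27a^3 + 27a^2 + 24a + 12,
and factoring out 3 leaves 3(9a^3 + 9a^2 + 8a + 4).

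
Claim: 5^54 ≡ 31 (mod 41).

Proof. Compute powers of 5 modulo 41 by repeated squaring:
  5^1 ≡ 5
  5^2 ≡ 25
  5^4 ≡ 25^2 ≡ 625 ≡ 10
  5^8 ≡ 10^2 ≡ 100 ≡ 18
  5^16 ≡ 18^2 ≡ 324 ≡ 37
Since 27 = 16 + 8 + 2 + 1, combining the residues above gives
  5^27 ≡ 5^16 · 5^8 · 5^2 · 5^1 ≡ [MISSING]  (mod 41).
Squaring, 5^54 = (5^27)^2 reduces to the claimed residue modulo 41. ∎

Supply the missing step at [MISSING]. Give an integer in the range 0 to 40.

20

Multiply the listed residues: 37 · 18 · 25 · 5 = 666 → 16650 → 83250.
Reducing modulo 41: 83250 = 2030·41 + 20, so 5^27 ≡ 20.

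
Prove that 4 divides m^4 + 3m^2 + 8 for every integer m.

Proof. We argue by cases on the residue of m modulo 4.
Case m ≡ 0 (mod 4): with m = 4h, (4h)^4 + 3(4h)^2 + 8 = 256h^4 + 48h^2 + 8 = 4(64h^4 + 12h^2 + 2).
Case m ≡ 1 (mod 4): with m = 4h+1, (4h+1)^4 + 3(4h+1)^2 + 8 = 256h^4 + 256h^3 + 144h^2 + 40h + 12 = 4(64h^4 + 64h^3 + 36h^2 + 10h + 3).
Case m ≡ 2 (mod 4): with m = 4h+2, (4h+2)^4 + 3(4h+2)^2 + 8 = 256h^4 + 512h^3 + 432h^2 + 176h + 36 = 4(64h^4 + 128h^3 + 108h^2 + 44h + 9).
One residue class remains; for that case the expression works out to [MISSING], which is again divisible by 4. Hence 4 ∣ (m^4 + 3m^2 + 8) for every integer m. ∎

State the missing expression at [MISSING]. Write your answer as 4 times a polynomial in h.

The residues treated are {0, 1, 2}, so the missing case is m ≡ 3 (mod 4); write m = 4h+3.
Then (4h+3)^4 + 3(4h+3)^2 + 8 = 256h^4 + 768h^3 + 912h^2 + 504h + 116 = 4(64h^4 + 192h^3 + 228h^2 + 126h + 29).

4(64h^4 + 192h^3 + 228h^2 + 126h + 29)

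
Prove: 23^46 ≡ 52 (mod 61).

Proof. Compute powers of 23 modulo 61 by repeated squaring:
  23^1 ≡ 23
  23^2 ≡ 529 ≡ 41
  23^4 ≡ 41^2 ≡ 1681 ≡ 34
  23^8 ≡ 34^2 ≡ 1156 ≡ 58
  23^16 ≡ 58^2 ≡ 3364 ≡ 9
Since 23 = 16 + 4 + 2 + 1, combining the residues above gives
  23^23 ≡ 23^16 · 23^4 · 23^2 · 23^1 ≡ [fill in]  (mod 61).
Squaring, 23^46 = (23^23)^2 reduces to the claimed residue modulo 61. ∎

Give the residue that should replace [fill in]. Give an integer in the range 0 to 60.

28

23^16 · 23^4 · 23^2 · 23^1 ≡ 9 · 34 · 41 · 23 = 288558.
288558 mod 61 = 28, so 23^23 ≡ 28 (mod 61).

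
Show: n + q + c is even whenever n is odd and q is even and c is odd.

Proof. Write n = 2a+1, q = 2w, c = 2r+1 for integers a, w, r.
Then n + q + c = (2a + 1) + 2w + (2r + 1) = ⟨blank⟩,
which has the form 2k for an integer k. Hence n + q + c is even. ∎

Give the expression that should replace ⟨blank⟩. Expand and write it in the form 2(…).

2(a + r + w + 1)

Expanding: (2a + 1) + 2w + (2r + 1) = 2a + 2r + 2w + 2.
Every term is even; pulling out the factor of 2 gives 2(a + r + w + 1).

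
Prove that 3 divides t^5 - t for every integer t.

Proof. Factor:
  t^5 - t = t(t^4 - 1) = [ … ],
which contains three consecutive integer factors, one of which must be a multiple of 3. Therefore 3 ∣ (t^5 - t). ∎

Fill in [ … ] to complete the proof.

(t - 1)t(t + 1)(t^2 + 1)

t^4 - 1 = (t^2 - 1)(t^2 + 1), and t^2 - 1 = (t-1)(t+1).
So t(t^4 - 1) = (t - 1)t(t + 1)(t^2 + 1).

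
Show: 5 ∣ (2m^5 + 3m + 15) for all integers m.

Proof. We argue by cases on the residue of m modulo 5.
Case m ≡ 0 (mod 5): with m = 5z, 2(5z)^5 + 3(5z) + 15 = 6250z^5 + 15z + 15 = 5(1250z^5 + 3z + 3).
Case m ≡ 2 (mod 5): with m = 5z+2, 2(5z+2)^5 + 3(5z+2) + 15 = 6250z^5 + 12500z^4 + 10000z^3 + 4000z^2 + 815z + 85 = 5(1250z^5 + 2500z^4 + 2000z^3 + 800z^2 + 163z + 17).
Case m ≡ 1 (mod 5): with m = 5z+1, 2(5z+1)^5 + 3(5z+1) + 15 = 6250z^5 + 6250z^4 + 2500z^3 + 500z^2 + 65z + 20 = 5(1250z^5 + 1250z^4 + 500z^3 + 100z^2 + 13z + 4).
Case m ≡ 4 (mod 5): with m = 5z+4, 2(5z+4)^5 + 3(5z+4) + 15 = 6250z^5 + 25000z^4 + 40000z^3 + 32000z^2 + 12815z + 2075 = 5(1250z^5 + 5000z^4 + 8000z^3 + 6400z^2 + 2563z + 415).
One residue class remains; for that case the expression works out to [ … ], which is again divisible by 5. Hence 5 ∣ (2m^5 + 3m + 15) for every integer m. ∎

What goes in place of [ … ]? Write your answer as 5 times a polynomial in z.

5(1250z^5 + 3750z^4 + 4500z^3 + 2700z^2 + 813z + 102)

The residues treated are {0, 2, 1, 4}, so the missing case is m ≡ 3 (mod 5); write m = 5z+3.
Then 2(5z+3)^5 + 3(5z+3) + 15 = 6250z^5 + 18750z^4 + 22500z^3 + 13500z^2 + 4065z + 510 = 5(1250z^5 + 3750z^4 + 4500z^3 + 2700z^2 + 813z + 102).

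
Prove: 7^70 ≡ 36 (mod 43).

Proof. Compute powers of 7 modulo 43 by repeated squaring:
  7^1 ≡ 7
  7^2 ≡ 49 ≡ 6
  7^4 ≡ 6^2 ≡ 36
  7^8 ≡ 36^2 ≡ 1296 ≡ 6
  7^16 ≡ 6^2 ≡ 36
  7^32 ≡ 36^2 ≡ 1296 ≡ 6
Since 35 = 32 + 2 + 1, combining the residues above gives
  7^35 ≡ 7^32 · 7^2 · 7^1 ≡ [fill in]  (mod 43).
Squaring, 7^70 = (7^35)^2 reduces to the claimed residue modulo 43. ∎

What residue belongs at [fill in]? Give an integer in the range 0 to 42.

7^32 · 7^2 · 7^1 ≡ 6 · 6 · 7 = 252.
252 mod 43 = 37, so 7^35 ≡ 37 (mod 43).

37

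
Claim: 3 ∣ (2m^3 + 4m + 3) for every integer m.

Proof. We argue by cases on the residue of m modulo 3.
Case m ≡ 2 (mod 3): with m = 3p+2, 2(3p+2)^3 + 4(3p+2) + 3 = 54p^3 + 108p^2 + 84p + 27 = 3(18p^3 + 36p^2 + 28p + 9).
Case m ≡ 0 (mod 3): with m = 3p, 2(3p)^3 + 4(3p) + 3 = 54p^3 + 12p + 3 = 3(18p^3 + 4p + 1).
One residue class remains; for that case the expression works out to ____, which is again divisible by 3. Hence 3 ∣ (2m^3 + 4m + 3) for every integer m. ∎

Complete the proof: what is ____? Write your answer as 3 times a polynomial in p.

3(18p^3 + 18p^2 + 10p + 3)

Only m ≡ 1 (mod 3) is unaccounted for. Put m = 3p+1:
2(3p+1)^3 + 4(3p+1) + 3 expands to 54p^3 + 54p^2 + 30p + 9,
and factoring out 3 leaves 3(18p^3 + 18p^2 + 10p + 3).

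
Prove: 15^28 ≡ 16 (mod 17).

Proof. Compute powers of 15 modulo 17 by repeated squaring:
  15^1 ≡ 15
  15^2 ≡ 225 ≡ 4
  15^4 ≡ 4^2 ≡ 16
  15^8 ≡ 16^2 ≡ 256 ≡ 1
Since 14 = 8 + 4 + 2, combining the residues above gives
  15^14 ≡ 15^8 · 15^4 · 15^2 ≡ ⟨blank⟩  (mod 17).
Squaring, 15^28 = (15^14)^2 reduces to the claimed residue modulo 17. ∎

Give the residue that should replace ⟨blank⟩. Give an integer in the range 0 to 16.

15^8 · 15^4 · 15^2 ≡ 1 · 16 · 4 = 64.
64 mod 17 = 13, so 15^14 ≡ 13 (mod 17).

13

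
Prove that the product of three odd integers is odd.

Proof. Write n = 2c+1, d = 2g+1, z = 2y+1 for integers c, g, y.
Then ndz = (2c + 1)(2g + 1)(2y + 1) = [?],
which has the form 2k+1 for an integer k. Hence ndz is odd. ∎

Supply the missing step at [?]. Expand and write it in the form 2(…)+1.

2(4cgy + 2cg + 2cy + c + 2gy + g + y) + 1

(2c + 1)(2g + 1)(2y + 1) = 8cgy + 4cg + 4cy + 2c + 4gy + 2g + 2y + 1
= 2(4cgy + 2cg + 2cy + c + 2gy + g + y) + 1.
Since 4cgy + 2cg + 2cy + c + 2gy + g + y is an integer, the product is of the form 2k+1 for an integer k.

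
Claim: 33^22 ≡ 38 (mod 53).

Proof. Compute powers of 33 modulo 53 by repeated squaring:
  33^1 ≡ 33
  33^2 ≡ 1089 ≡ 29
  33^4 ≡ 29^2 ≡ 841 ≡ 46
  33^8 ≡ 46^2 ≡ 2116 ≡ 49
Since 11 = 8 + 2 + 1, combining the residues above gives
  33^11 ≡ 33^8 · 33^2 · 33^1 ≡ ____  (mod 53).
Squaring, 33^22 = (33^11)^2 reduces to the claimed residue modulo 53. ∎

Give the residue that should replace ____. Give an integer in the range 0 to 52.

33^8 · 33^2 · 33^1 ≡ 49 · 29 · 33 = 46893.
46893 mod 53 = 41, so 33^11 ≡ 41 (mod 53).

41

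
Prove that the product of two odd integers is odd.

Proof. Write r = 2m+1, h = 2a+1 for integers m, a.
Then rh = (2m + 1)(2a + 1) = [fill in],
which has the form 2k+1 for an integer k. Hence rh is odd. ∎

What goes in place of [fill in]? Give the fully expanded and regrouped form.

2(2am + a + m) + 1

(2m + 1)(2a + 1) = 4am + 2a + 2m + 1
= 2(2am + a + m) + 1.
Since 2am + a + m is an integer, the product is of the form 2k+1 for an integer k.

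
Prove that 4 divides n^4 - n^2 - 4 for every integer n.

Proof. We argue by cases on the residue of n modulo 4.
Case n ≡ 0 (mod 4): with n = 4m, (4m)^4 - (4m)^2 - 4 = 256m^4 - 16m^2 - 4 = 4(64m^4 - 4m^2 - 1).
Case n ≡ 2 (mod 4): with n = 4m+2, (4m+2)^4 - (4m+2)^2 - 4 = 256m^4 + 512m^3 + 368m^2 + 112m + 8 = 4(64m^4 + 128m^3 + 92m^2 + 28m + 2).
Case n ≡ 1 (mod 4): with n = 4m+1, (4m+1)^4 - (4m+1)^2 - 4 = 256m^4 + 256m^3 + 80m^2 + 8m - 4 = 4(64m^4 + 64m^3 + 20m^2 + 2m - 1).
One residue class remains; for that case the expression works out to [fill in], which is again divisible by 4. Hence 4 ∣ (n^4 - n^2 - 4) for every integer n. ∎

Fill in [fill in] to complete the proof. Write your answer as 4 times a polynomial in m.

4(64m^4 + 192m^3 + 212m^2 + 102m + 17)

The residues treated are {0, 2, 1}, so the missing case is n ≡ 3 (mod 4); write n = 4m+3.
Then (4m+3)^4 - (4m+3)^2 - 4 = 256m^4 + 768m^3 + 848m^2 + 408m + 68 = 4(64m^4 + 192m^3 + 212m^2 + 102m + 17).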